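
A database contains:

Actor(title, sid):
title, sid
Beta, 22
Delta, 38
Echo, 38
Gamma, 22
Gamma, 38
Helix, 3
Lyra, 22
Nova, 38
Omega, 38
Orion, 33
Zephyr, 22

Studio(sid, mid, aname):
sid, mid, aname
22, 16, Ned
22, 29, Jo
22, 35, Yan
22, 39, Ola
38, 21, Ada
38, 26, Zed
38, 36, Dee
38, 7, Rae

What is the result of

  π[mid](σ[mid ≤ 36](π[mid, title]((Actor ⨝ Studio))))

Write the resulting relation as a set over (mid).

{16, 21, 26, 29, 35, 36, 7}

Joining Actor and Studio on sid yields {(Beta, 22, 16, Ned), (Beta, 22, 29, Jo), (Beta, 22, 35, Yan), (Beta, 22, 39, Ola), (Delta, 38, 21, Ada), (Delta, 38, 26, Zed), (Delta, 38, 36, Dee), (Delta, 38, 7, Rae), (Echo, 38, 21, Ada), (Echo, 38, 26, Zed), (Echo, 38, 36, Dee), (Echo, 38, 7, Rae), (Gamma, 22, 16, Ned), (Gamma, 22, 29, Jo), (Gamma, 22, 35, Yan), (Gamma, 22, 39, Ola), (Gamma, 38, 21, Ada), (Gamma, 38, 26, Zed), (Gamma, 38, 36, Dee), (Gamma, 38, 7, Rae), (Lyra, 22, 16, Ned), (Lyra, 22, 29, Jo), (Lyra, 22, 35, Yan), (Lyra, 22, 39, Ola), (Nova, 38, 21, Ada), (Nova, 38, 26, Zed), (Nova, 38, 36, Dee), (Nova, 38, 7, Rae), (Omega, 38, 21, Ada), (Omega, 38, 26, Zed), (Omega, 38, 36, Dee), (Omega, 38, 7, Rae), (Zephyr, 22, 16, Ned), (Zephyr, 22, 29, Jo), (Zephyr, 22, 35, Yan), (Zephyr, 22, 39, Ola)}.
π[mid, title]: project onto (mid, title) → {(16, Beta), (16, Gamma), (16, Lyra), (16, Zephyr), (21, Delta), (21, Echo), (21, Gamma), (21, Nova), (21, Omega), (26, Delta), (26, Echo), (26, Gamma), (26, Nova), (26, Omega), (29, Beta), (29, Gamma), (29, Lyra), (29, Zephyr), (35, Beta), (35, Gamma), (35, Lyra), (35, Zephyr), (36, Delta), (36, Echo), (36, Gamma), (36, Nova), (36, Omega), (39, Beta), (39, Gamma), (39, Lyra), (39, Zephyr), (7, Delta), (7, Echo), (7, Gamma), (7, Nova), (7, Omega)}
Filtering on mid ≤ 36 leaves {(16, Beta), (16, Gamma), (16, Lyra), (16, Zephyr), (21, Delta), (21, Echo), (21, Gamma), (21, Nova), (21, Omega), (26, Delta), (26, Echo), (26, Gamma), (26, Nova), (26, Omega), (29, Beta), (29, Gamma), (29, Lyra), (29, Zephyr), (35, Beta), (35, Gamma), (35, Lyra), (35, Zephyr), (36, Delta), (36, Echo), (36, Gamma), (36, Nova), (36, Omega), (7, Delta), (7, Echo), (7, Gamma), (7, Nova), (7, Omega)}.
π[mid]: project onto (mid) (25 duplicate(s) eliminated) → {16, 21, 26, 29, 35, 36, 7}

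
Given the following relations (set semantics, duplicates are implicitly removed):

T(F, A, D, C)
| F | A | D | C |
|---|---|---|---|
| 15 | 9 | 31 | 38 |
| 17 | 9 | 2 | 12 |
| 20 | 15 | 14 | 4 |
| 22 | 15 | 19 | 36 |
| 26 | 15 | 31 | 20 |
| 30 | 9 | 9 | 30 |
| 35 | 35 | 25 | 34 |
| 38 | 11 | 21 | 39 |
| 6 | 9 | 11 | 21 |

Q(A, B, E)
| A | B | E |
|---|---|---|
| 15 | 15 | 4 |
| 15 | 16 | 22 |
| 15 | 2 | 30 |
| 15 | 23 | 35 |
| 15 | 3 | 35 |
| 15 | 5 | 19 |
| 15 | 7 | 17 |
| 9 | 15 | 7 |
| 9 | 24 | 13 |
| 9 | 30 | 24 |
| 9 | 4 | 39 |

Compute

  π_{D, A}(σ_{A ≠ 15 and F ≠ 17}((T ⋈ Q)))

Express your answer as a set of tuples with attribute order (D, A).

T ⋈ Q (natural join on A): {(15, 9, 31, 38, 15, 7), (15, 9, 31, 38, 24, 13), (15, 9, 31, 38, 30, 24), (15, 9, 31, 38, 4, 39), (17, 9, 2, 12, 15, 7), (17, 9, 2, 12, 24, 13), (17, 9, 2, 12, 30, 24), (17, 9, 2, 12, 4, 39), (20, 15, 14, 4, 15, 4), (20, 15, 14, 4, 16, 22), (20, 15, 14, 4, 2, 30), (20, 15, 14, 4, 23, 35), (20, 15, 14, 4, 3, 35), (20, 15, 14, 4, 5, 19), (20, 15, 14, 4, 7, 17), (22, 15, 19, 36, 15, 4), (22, 15, 19, 36, 16, 22), (22, 15, 19, 36, 2, 30), (22, 15, 19, 36, 23, 35), (22, 15, 19, 36, 3, 35), (22, 15, 19, 36, 5, 19), (22, 15, 19, 36, 7, 17), (26, 15, 31, 20, 15, 4), (26, 15, 31, 20, 16, 22), (26, 15, 31, 20, 2, 30), (26, 15, 31, 20, 23, 35), (26, 15, 31, 20, 3, 35), (26, 15, 31, 20, 5, 19), (26, 15, 31, 20, 7, 17), (30, 9, 9, 30, 15, 7), (30, 9, 9, 30, 24, 13), (30, 9, 9, 30, 30, 24), (30, 9, 9, 30, 4, 39), (6, 9, 11, 21, 15, 7), (6, 9, 11, 21, 24, 13), (6, 9, 11, 21, 30, 24), (6, 9, 11, 21, 4, 39)}
Apply σ_{A ≠ 15 and F ≠ 17}; surviving tuples: {(15, 9, 31, 38, 15, 7), (15, 9, 31, 38, 24, 13), (15, 9, 31, 38, 30, 24), (15, 9, 31, 38, 4, 39), (30, 9, 9, 30, 15, 7), (30, 9, 9, 30, 24, 13), (30, 9, 9, 30, 30, 24), (30, 9, 9, 30, 4, 39), (6, 9, 11, 21, 15, 7), (6, 9, 11, 21, 24, 13), (6, 9, 11, 21, 30, 24), (6, 9, 11, 21, 4, 39)}
Projecting to D, A (9 duplicate(s) eliminated): {(11, 9), (31, 9), (9, 9)}

{(11, 9), (31, 9), (9, 9)}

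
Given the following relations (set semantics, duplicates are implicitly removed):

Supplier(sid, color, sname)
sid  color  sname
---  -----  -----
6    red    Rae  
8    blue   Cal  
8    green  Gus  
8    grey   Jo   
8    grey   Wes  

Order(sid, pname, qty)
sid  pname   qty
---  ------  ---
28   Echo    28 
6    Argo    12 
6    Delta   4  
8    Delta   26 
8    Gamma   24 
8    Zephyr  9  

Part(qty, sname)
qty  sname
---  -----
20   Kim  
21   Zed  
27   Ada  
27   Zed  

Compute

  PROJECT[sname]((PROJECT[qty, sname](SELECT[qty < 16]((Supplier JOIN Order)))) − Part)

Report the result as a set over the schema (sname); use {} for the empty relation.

Natural join on sid: {(6, red, Rae, Argo, 12), (6, red, Rae, Delta, 4), (8, blue, Cal, Delta, 26), (8, blue, Cal, Gamma, 24), (8, blue, Cal, Zephyr, 9), (8, green, Gus, Delta, 26), (8, green, Gus, Gamma, 24), (8, green, Gus, Zephyr, 9), (8, grey, Jo, Delta, 26), (8, grey, Jo, Gamma, 24), (8, grey, Jo, Zephyr, 9), (8, grey, Wes, Delta, 26), (8, grey, Wes, Gamma, 24), (8, grey, Wes, Zephyr, 9)}
Apply σ_{qty < 16}; surviving tuples: {(6, red, Rae, Argo, 12), (6, red, Rae, Delta, 4), (8, blue, Cal, Zephyr, 9), (8, green, Gus, Zephyr, 9), (8, grey, Jo, Zephyr, 9), (8, grey, Wes, Zephyr, 9)}
Keep only column(s) qty, sname: {(12, Rae), (4, Rae), (9, Cal), (9, Gus), (9, Jo), (9, Wes)}
Difference: {(12, Rae), (4, Rae), (9, Cal), (9, Gus), (9, Jo), (9, Wes)} with {(20, Kim), (21, Zed), (27, Ada), (27, Zed)} → {(12, Rae), (4, Rae), (9, Cal), (9, Gus), (9, Jo), (9, Wes)}
Keep only column(s) sname (1 duplicate(s) eliminated): {Cal, Gus, Jo, Rae, Wes}

{Cal, Gus, Jo, Rae, Wes}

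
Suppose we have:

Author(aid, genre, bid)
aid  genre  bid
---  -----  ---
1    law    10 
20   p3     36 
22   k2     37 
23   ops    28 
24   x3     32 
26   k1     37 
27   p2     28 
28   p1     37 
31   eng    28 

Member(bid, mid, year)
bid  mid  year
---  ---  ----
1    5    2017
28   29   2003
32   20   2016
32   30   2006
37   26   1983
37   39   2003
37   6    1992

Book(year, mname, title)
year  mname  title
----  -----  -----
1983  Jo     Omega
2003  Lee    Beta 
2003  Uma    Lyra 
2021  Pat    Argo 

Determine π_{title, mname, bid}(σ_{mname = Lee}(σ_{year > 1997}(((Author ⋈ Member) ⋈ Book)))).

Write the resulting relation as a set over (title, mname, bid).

{(Beta, Lee, 28), (Beta, Lee, 37)}

Author ⋈ Member (natural join on bid): {(22, k2, 37, 26, 1983), (22, k2, 37, 39, 2003), (22, k2, 37, 6, 1992), (23, ops, 28, 29, 2003), (24, x3, 32, 20, 2016), (24, x3, 32, 30, 2006), (26, k1, 37, 26, 1983), (26, k1, 37, 39, 2003), (26, k1, 37, 6, 1992), (27, p2, 28, 29, 2003), (28, p1, 37, 26, 1983), (28, p1, 37, 39, 2003), (28, p1, 37, 6, 1992), (31, eng, 28, 29, 2003)}
(Author ⋈ Member) ⋈ Book (natural join on year): {(22, k2, 37, 26, 1983, Jo, Omega), (22, k2, 37, 39, 2003, Lee, Beta), (22, k2, 37, 39, 2003, Uma, Lyra), (23, ops, 28, 29, 2003, Lee, Beta), (23, ops, 28, 29, 2003, Uma, Lyra), (26, k1, 37, 26, 1983, Jo, Omega), (26, k1, 37, 39, 2003, Lee, Beta), (26, k1, 37, 39, 2003, Uma, Lyra), (27, p2, 28, 29, 2003, Lee, Beta), (27, p2, 28, 29, 2003, Uma, Lyra), (28, p1, 37, 26, 1983, Jo, Omega), (28, p1, 37, 39, 2003, Lee, Beta), (28, p1, 37, 39, 2003, Uma, Lyra), (31, eng, 28, 29, 2003, Lee, Beta), (31, eng, 28, 29, 2003, Uma, Lyra)}
Filtering on year > 1997 leaves {(22, k2, 37, 39, 2003, Lee, Beta), (22, k2, 37, 39, 2003, Uma, Lyra), (23, ops, 28, 29, 2003, Lee, Beta), (23, ops, 28, 29, 2003, Uma, Lyra), (26, k1, 37, 39, 2003, Lee, Beta), (26, k1, 37, 39, 2003, Uma, Lyra), (27, p2, 28, 29, 2003, Lee, Beta), (27, p2, 28, 29, 2003, Uma, Lyra), (28, p1, 37, 39, 2003, Lee, Beta), (28, p1, 37, 39, 2003, Uma, Lyra), (31, eng, 28, 29, 2003, Lee, Beta), (31, eng, 28, 29, 2003, Uma, Lyra)}.
Filtering on mname = Lee leaves {(22, k2, 37, 39, 2003, Lee, Beta), (23, ops, 28, 29, 2003, Lee, Beta), (26, k1, 37, 39, 2003, Lee, Beta), (27, p2, 28, 29, 2003, Lee, Beta), (28, p1, 37, 39, 2003, Lee, Beta), (31, eng, 28, 29, 2003, Lee, Beta)}.
Projecting to title, mname, bid (4 duplicate(s) eliminated): {(Beta, Lee, 28), (Beta, Lee, 37)}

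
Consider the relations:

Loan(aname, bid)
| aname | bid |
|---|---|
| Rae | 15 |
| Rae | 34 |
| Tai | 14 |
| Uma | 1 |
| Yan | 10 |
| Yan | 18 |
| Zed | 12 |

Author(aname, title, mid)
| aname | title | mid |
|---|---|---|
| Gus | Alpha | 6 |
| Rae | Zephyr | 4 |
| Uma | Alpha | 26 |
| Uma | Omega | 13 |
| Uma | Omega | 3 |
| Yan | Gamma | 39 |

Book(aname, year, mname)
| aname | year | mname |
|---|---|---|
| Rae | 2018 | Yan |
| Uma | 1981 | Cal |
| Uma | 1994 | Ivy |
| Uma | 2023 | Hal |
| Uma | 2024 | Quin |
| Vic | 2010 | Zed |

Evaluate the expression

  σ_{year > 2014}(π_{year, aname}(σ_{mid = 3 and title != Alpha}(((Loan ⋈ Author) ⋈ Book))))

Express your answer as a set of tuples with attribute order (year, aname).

{(2023, Uma), (2024, Uma)}

Natural join on aname: {(Rae, 15, Zephyr, 4), (Rae, 34, Zephyr, 4), (Uma, 1, Alpha, 26), (Uma, 1, Omega, 13), (Uma, 1, Omega, 3), (Yan, 10, Gamma, 39), (Yan, 18, Gamma, 39)}
Natural join on aname: {(Rae, 15, Zephyr, 4, 2018, Yan), (Rae, 34, Zephyr, 4, 2018, Yan), (Uma, 1, Alpha, 26, 1981, Cal), (Uma, 1, Alpha, 26, 1994, Ivy), (Uma, 1, Alpha, 26, 2023, Hal), (Uma, 1, Alpha, 26, 2024, Quin), (Uma, 1, Omega, 13, 1981, Cal), (Uma, 1, Omega, 13, 1994, Ivy), (Uma, 1, Omega, 13, 2023, Hal), (Uma, 1, Omega, 13, 2024, Quin), (Uma, 1, Omega, 3, 1981, Cal), (Uma, 1, Omega, 3, 1994, Ivy), (Uma, 1, Omega, 3, 2023, Hal), (Uma, 1, Omega, 3, 2024, Quin)}
Filtering on mid = 3 and title != Alpha leaves {(Uma, 1, Omega, 3, 1981, Cal), (Uma, 1, Omega, 3, 1994, Ivy), (Uma, 1, Omega, 3, 2023, Hal), (Uma, 1, Omega, 3, 2024, Quin)}.
π_{year, aname} gives {(1981, Uma), (1994, Uma), (2023, Uma), (2024, Uma)}.
Filtering on year > 2014 leaves {(2023, Uma), (2024, Uma)}.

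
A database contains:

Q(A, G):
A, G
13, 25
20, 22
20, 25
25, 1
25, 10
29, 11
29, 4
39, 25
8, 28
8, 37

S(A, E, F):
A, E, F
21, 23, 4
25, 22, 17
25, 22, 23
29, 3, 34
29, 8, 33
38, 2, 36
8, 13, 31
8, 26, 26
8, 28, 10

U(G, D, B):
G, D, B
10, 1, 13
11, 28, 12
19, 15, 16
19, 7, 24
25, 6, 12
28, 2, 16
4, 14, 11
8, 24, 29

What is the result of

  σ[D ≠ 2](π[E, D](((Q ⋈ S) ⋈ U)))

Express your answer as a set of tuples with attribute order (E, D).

{(22, 1), (3, 14), (3, 28), (8, 14), (8, 28)}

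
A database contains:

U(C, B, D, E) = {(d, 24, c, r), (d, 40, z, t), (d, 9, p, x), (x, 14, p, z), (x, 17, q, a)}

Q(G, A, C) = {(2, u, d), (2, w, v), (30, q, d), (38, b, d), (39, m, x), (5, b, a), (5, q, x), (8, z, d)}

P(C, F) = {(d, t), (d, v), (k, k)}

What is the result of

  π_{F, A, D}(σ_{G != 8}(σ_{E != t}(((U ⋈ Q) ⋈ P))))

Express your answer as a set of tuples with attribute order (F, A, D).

{(t, b, c), (t, b, p), (t, q, c), (t, q, p), (t, u, c), (t, u, p), (v, b, c), (v, b, p), (v, q, c), (v, q, p), (v, u, c), (v, u, p)}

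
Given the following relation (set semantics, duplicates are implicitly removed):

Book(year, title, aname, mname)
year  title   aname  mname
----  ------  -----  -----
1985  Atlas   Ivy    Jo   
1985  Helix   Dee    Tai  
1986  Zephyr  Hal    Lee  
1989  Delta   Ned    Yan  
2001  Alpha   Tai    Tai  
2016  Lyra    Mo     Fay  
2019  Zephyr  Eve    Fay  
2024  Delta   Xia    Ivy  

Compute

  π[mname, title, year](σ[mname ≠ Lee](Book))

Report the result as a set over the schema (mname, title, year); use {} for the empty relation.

{(Fay, Lyra, 2016), (Fay, Zephyr, 2019), (Ivy, Delta, 2024), (Jo, Atlas, 1985), (Tai, Alpha, 2001), (Tai, Helix, 1985), (Yan, Delta, 1989)}

Filtering on mname ≠ Lee leaves {(1985, Atlas, Ivy, Jo), (1985, Helix, Dee, Tai), (1989, Delta, Ned, Yan), (2001, Alpha, Tai, Tai), (2016, Lyra, Mo, Fay), (2019, Zephyr, Eve, Fay), (2024, Delta, Xia, Ivy)}.
Keep only column(s) mname, title, year: {(Fay, Lyra, 2016), (Fay, Zephyr, 2019), (Ivy, Delta, 2024), (Jo, Atlas, 1985), (Tai, Alpha, 2001), (Tai, Helix, 1985), (Yan, Delta, 1989)}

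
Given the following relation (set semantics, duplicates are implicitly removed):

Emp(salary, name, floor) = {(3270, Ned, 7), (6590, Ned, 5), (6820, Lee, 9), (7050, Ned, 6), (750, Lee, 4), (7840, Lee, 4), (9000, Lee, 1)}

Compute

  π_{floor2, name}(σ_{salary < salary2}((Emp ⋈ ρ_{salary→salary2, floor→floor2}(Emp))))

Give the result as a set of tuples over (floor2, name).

{(1, Lee), (4, Lee), (5, Ned), (6, Ned), (9, Lee)}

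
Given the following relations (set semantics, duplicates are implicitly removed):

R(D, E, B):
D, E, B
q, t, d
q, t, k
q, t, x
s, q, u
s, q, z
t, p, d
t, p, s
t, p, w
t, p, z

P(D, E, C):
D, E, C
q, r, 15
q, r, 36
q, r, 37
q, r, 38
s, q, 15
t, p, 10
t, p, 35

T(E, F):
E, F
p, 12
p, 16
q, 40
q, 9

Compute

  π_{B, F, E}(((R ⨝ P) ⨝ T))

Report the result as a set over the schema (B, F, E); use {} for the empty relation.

Joining R and P on D, E yields {(s, q, u, 15), (s, q, z, 15), (t, p, d, 10), (t, p, d, 35), (t, p, s, 10), (t, p, s, 35), (t, p, w, 10), (t, p, w, 35), (t, p, z, 10), (t, p, z, 35)}.
Joining (R ⨝ P) and T on E yields {(s, q, u, 15, 40), (s, q, u, 15, 9), (s, q, z, 15, 40), (s, q, z, 15, 9), (t, p, d, 10, 12), (t, p, d, 10, 16), (t, p, d, 35, 12), (t, p, d, 35, 16), (t, p, s, 10, 12), (t, p, s, 10, 16), (t, p, s, 35, 12), (t, p, s, 35, 16), (t, p, w, 10, 12), (t, p, w, 10, 16), (t, p, w, 35, 12), (t, p, w, 35, 16), (t, p, z, 10, 12), (t, p, z, 10, 16), (t, p, z, 35, 12), (t, p, z, 35, 16)}.
Keep only column(s) B, F, E (8 duplicate(s) eliminated): {(d, 12, p), (d, 16, p), (s, 12, p), (s, 16, p), (u, 40, q), (u, 9, q), (w, 12, p), (w, 16, p), (z, 12, p), (z, 16, p), (z, 40, q), (z, 9, q)}

{(d, 12, p), (d, 16, p), (s, 12, p), (s, 16, p), (u, 40, q), (u, 9, q), (w, 12, p), (w, 16, p), (z, 12, p), (z, 16, p), (z, 40, q), (z, 9, q)}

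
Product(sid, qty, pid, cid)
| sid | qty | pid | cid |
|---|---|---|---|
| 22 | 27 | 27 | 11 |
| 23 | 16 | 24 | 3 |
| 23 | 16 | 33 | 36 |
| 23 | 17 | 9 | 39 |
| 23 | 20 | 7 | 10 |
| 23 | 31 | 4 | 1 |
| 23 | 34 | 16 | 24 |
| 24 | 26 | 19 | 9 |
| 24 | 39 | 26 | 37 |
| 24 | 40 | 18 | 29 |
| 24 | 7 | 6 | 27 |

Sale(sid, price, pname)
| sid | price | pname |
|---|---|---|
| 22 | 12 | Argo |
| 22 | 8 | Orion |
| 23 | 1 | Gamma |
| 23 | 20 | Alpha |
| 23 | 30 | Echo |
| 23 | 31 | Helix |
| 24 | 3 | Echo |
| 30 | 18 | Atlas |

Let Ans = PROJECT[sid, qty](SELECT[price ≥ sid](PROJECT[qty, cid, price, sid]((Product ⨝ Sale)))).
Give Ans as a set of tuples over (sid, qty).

{(23, 16), (23, 17), (23, 20), (23, 31), (23, 34)}

Joining Product and Sale on sid yields {(22, 27, 27, 11, 12, Argo), (22, 27, 27, 11, 8, Orion), (23, 16, 24, 3, 1, Gamma), (23, 16, 24, 3, 20, Alpha), (23, 16, 24, 3, 30, Echo), (23, 16, 24, 3, 31, Helix), (23, 16, 33, 36, 1, Gamma), (23, 16, 33, 36, 20, Alpha), (23, 16, 33, 36, 30, Echo), (23, 16, 33, 36, 31, Helix), (23, 17, 9, 39, 1, Gamma), (23, 17, 9, 39, 20, Alpha), (23, 17, 9, 39, 30, Echo), (23, 17, 9, 39, 31, Helix), (23, 20, 7, 10, 1, Gamma), (23, 20, 7, 10, 20, Alpha), (23, 20, 7, 10, 30, Echo), (23, 20, 7, 10, 31, Helix), (23, 31, 4, 1, 1, Gamma), (23, 31, 4, 1, 20, Alpha), (23, 31, 4, 1, 30, Echo), (23, 31, 4, 1, 31, Helix), (23, 34, 16, 24, 1, Gamma), (23, 34, 16, 24, 20, Alpha), (23, 34, 16, 24, 30, Echo), (23, 34, 16, 24, 31, Helix), (24, 26, 19, 9, 3, Echo), (24, 39, 26, 37, 3, Echo), (24, 40, 18, 29, 3, Echo), (24, 7, 6, 27, 3, Echo)}.
π[qty, cid, price, sid]: project onto (qty, cid, price, sid) → {(16, 3, 1, 23), (16, 3, 20, 23), (16, 3, 30, 23), (16, 3, 31, 23), (16, 36, 1, 23), (16, 36, 20, 23), (16, 36, 30, 23), (16, 36, 31, 23), (17, 39, 1, 23), (17, 39, 20, 23), (17, 39, 30, 23), (17, 39, 31, 23), (20, 10, 1, 23), (20, 10, 20, 23), (20, 10, 30, 23), (20, 10, 31, 23), (26, 9, 3, 24), (27, 11, 12, 22), (27, 11, 8, 22), (31, 1, 1, 23), (31, 1, 20, 23), (31, 1, 30, 23), (31, 1, 31, 23), (34, 24, 1, 23), (34, 24, 20, 23), (34, 24, 30, 23), (34, 24, 31, 23), (39, 37, 3, 24), (40, 29, 3, 24), (7, 27, 3, 24)}
σ[price ≥ sid]: keep tuples satisfying price ≥ sid → {(16, 3, 30, 23), (16, 3, 31, 23), (16, 36, 30, 23), (16, 36, 31, 23), (17, 39, 30, 23), (17, 39, 31, 23), (20, 10, 30, 23), (20, 10, 31, 23), (31, 1, 30, 23), (31, 1, 31, 23), (34, 24, 30, 23), (34, 24, 31, 23)}
π[sid, qty]: project onto (sid, qty) (7 duplicate(s) eliminated) → {(23, 16), (23, 17), (23, 20), (23, 31), (23, 34)}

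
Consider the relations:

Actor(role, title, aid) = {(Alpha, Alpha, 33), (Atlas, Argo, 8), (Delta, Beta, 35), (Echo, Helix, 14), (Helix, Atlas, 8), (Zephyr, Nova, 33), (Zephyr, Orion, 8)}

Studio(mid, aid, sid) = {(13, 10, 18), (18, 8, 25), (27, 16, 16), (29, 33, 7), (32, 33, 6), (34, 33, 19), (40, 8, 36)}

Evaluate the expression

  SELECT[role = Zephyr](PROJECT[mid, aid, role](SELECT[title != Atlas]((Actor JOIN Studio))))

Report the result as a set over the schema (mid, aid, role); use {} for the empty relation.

{(18, 8, Zephyr), (29, 33, Zephyr), (32, 33, Zephyr), (34, 33, Zephyr), (40, 8, Zephyr)}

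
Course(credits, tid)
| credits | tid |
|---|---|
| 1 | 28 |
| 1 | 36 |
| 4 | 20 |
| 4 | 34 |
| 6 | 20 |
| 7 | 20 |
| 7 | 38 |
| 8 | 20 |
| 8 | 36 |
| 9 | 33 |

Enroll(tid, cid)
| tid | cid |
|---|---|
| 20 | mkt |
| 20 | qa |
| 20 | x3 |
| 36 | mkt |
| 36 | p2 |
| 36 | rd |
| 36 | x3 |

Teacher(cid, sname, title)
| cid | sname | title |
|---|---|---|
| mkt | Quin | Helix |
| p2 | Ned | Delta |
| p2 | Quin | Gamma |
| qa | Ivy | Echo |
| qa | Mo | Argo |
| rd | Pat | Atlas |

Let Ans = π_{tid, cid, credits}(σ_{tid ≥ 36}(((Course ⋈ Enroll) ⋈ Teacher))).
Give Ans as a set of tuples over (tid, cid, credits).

Natural join on tid: {(1, 36, mkt), (1, 36, p2), (1, 36, rd), (1, 36, x3), (4, 20, mkt), (4, 20, qa), (4, 20, x3), (6, 20, mkt), (6, 20, qa), (6, 20, x3), (7, 20, mkt), (7, 20, qa), (7, 20, x3), (8, 20, mkt), (8, 20, qa), (8, 20, x3), (8, 36, mkt), (8, 36, p2), (8, 36, rd), (8, 36, x3)}
Natural join on cid: {(1, 36, mkt, Quin, Helix), (1, 36, p2, Ned, Delta), (1, 36, p2, Quin, Gamma), (1, 36, rd, Pat, Atlas), (4, 20, mkt, Quin, Helix), (4, 20, qa, Ivy, Echo), (4, 20, qa, Mo, Argo), (6, 20, mkt, Quin, Helix), (6, 20, qa, Ivy, Echo), (6, 20, qa, Mo, Argo), (7, 20, mkt, Quin, Helix), (7, 20, qa, Ivy, Echo), (7, 20, qa, Mo, Argo), (8, 20, mkt, Quin, Helix), (8, 20, qa, Ivy, Echo), (8, 20, qa, Mo, Argo), (8, 36, mkt, Quin, Helix), (8, 36, p2, Ned, Delta), (8, 36, p2, Quin, Gamma), (8, 36, rd, Pat, Atlas)}
Selection tid ≥ 36: {(1, 36, mkt, Quin, Helix), (1, 36, p2, Ned, Delta), (1, 36, p2, Quin, Gamma), (1, 36, rd, Pat, Atlas), (8, 36, mkt, Quin, Helix), (8, 36, p2, Ned, Delta), (8, 36, p2, Quin, Gamma), (8, 36, rd, Pat, Atlas)}
Projecting to tid, cid, credits (2 duplicate(s) eliminated): {(36, mkt, 1), (36, mkt, 8), (36, p2, 1), (36, p2, 8), (36, rd, 1), (36, rd, 8)}

{(36, mkt, 1), (36, mkt, 8), (36, p2, 1), (36, p2, 8), (36, rd, 1), (36, rd, 8)}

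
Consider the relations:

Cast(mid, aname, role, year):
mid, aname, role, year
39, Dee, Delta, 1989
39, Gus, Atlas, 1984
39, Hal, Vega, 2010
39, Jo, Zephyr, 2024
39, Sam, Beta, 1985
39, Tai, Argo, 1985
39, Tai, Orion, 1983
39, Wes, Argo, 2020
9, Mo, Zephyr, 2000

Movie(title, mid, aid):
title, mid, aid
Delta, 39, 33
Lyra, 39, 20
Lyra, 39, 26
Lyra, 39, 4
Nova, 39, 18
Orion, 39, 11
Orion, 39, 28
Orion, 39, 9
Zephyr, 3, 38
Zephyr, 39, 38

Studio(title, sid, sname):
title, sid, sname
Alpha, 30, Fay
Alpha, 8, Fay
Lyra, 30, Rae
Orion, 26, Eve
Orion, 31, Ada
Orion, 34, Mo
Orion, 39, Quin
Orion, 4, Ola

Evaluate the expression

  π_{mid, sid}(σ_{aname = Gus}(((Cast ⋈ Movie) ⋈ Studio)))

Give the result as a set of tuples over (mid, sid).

{(39, 26), (39, 30), (39, 31), (39, 34), (39, 39), (39, 4)}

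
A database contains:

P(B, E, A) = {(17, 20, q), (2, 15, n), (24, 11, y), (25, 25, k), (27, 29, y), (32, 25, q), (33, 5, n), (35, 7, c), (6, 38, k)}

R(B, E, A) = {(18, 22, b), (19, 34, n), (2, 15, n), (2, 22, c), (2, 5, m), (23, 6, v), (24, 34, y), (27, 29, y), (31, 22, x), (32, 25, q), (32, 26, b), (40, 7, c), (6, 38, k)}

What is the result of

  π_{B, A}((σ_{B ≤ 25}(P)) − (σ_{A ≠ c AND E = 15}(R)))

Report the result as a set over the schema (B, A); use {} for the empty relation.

{(17, q), (24, y), (25, k), (6, k)}

Apply σ_{B ≤ 25}; surviving tuples: {(17, 20, q), (2, 15, n), (24, 11, y), (25, 25, k), (6, 38, k)}
Apply σ_{A ≠ c AND E = 15}; surviving tuples: {(2, 15, n)}
Set difference of the two operands is {(17, 20, q), (24, 11, y), (25, 25, k), (6, 38, k)}.
π_{B, A} gives {(17, q), (24, y), (25, k), (6, k)}.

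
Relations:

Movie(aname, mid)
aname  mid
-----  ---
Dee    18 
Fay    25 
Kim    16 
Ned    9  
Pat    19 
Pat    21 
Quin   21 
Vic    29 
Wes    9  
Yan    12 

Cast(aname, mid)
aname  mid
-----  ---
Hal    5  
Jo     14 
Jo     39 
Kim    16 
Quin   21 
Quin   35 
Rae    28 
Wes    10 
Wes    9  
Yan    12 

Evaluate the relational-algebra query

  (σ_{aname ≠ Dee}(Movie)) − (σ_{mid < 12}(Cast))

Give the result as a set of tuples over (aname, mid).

Filtering on aname ≠ Dee leaves {(Fay, 25), (Kim, 16), (Ned, 9), (Pat, 19), (Pat, 21), (Quin, 21), (Vic, 29), (Wes, 9), (Yan, 12)}.
Filtering on mid < 12 leaves {(Hal, 5), (Wes, 10), (Wes, 9)}.
Difference: {(Fay, 25), (Kim, 16), (Ned, 9), (Pat, 19), (Pat, 21), (Quin, 21), (Vic, 29), (Wes, 9), (Yan, 12)} with {(Hal, 5), (Wes, 10), (Wes, 9)} → {(Fay, 25), (Kim, 16), (Ned, 9), (Pat, 19), (Pat, 21), (Quin, 21), (Vic, 29), (Yan, 12)}

{(Fay, 25), (Kim, 16), (Ned, 9), (Pat, 19), (Pat, 21), (Quin, 21), (Vic, 29), (Yan, 12)}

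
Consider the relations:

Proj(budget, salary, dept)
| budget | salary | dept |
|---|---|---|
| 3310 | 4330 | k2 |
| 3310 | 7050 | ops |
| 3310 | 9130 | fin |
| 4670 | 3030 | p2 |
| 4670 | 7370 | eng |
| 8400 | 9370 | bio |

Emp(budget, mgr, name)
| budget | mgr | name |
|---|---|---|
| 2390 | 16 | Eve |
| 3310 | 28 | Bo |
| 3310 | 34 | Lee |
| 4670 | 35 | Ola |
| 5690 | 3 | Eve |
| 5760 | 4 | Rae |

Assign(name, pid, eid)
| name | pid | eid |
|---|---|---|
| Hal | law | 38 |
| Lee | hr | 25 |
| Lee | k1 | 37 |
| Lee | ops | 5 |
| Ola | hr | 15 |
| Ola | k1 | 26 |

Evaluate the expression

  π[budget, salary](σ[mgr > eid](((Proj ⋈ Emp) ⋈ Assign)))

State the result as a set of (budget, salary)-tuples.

Natural join on budget: {(3310, 4330, k2, 28, Bo), (3310, 4330, k2, 34, Lee), (3310, 7050, ops, 28, Bo), (3310, 7050, ops, 34, Lee), (3310, 9130, fin, 28, Bo), (3310, 9130, fin, 34, Lee), (4670, 3030, p2, 35, Ola), (4670, 7370, eng, 35, Ola)}
Natural join on name: {(3310, 4330, k2, 34, Lee, hr, 25), (3310, 4330, k2, 34, Lee, k1, 37), (3310, 4330, k2, 34, Lee, ops, 5), (3310, 7050, ops, 34, Lee, hr, 25), (3310, 7050, ops, 34, Lee, k1, 37), (3310, 7050, ops, 34, Lee, ops, 5), (3310, 9130, fin, 34, Lee, hr, 25), (3310, 9130, fin, 34, Lee, k1, 37), (3310, 9130, fin, 34, Lee, ops, 5), (4670, 3030, p2, 35, Ola, hr, 15), (4670, 3030, p2, 35, Ola, k1, 26), (4670, 7370, eng, 35, Ola, hr, 15), (4670, 7370, eng, 35, Ola, k1, 26)}
σ[mgr > eid]: keep tuples satisfying mgr > eid → {(3310, 4330, k2, 34, Lee, hr, 25), (3310, 4330, k2, 34, Lee, ops, 5), (3310, 7050, ops, 34, Lee, hr, 25), (3310, 7050, ops, 34, Lee, ops, 5), (3310, 9130, fin, 34, Lee, hr, 25), (3310, 9130, fin, 34, Lee, ops, 5), (4670, 3030, p2, 35, Ola, hr, 15), (4670, 3030, p2, 35, Ola, k1, 26), (4670, 7370, eng, 35, Ola, hr, 15), (4670, 7370, eng, 35, Ola, k1, 26)}
π_{budget, salary} gives {(3310, 4330), (3310, 7050), (3310, 9130), (4670, 3030), (4670, 7370)} (5 duplicate(s) eliminated).

{(3310, 4330), (3310, 7050), (3310, 9130), (4670, 3030), (4670, 7370)}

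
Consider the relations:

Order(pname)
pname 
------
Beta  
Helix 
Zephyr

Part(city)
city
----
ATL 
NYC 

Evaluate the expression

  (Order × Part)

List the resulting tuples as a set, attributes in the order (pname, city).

{(Beta, ATL), (Beta, NYC), (Helix, ATL), (Helix, NYC), (Zephyr, ATL), (Zephyr, NYC)}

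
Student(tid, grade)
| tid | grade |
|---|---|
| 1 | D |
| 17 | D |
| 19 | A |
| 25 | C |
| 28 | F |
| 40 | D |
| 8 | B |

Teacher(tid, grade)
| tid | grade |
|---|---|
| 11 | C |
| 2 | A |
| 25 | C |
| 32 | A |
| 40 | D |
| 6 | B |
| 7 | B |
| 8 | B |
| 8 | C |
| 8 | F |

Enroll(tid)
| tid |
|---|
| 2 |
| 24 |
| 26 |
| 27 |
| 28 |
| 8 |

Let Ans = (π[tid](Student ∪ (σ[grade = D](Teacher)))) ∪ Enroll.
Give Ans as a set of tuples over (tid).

{1, 17, 19, 2, 24, 25, 26, 27, 28, 40, 8}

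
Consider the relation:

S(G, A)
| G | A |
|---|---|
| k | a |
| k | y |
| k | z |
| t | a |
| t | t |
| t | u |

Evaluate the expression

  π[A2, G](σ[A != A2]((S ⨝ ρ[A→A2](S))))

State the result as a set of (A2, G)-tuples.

ρ[A→A2]: schema becomes (G, A2); tuples unchanged.
Joining S and ρ[A→A2](S) on G yields {(k, a, a), (k, a, y), (k, a, z), (k, y, a), (k, y, y), (k, y, z), (k, z, a), (k, z, y), (k, z, z), (t, a, a), (t, a, t), (t, a, u), (t, t, a), (t, t, t), (t, t, u), (t, u, a), (t, u, t), (t, u, u)}.
σ[A != A2]: keep tuples satisfying A != A2 → {(k, a, y), (k, a, z), (k, y, a), (k, y, z), (k, z, a), (k, z, y), (t, a, t), (t, a, u), (t, t, a), (t, t, u), (t, u, a), (t, u, t)}
π_{A2, G} gives {(a, k), (a, t), (t, t), (u, t), (y, k), (z, k)} (6 duplicate(s) eliminated).

{(a, k), (a, t), (t, t), (u, t), (y, k), (z, k)}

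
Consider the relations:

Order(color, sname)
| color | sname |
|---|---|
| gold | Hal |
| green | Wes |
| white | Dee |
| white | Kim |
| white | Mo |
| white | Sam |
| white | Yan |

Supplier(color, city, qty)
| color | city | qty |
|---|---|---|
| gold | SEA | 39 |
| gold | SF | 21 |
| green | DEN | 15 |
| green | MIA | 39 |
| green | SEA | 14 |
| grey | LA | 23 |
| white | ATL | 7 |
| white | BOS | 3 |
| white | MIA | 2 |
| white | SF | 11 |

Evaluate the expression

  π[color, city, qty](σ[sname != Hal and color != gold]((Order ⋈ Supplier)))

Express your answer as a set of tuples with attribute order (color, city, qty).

{(green, DEN, 15), (green, MIA, 39), (green, SEA, 14), (white, ATL, 7), (white, BOS, 3), (white, MIA, 2), (white, SF, 11)}

Natural join on color: {(gold, Hal, SEA, 39), (gold, Hal, SF, 21), (green, Wes, DEN, 15), (green, Wes, MIA, 39), (green, Wes, SEA, 14), (white, Dee, ATL, 7), (white, Dee, BOS, 3), (white, Dee, MIA, 2), (white, Dee, SF, 11), (white, Kim, ATL, 7), (white, Kim, BOS, 3), (white, Kim, MIA, 2), (white, Kim, SF, 11), (white, Mo, ATL, 7), (white, Mo, BOS, 3), (white, Mo, MIA, 2), (white, Mo, SF, 11), (white, Sam, ATL, 7), (white, Sam, BOS, 3), (white, Sam, MIA, 2), (white, Sam, SF, 11), (white, Yan, ATL, 7), (white, Yan, BOS, 3), (white, Yan, MIA, 2), (white, Yan, SF, 11)}
σ[sname != Hal and color != gold]: keep tuples satisfying sname != Hal and color != gold → {(green, Wes, DEN, 15), (green, Wes, MIA, 39), (green, Wes, SEA, 14), (white, Dee, ATL, 7), (white, Dee, BOS, 3), (white, Dee, MIA, 2), (white, Dee, SF, 11), (white, Kim, ATL, 7), (white, Kim, BOS, 3), (white, Kim, MIA, 2), (white, Kim, SF, 11), (white, Mo, ATL, 7), (white, Mo, BOS, 3), (white, Mo, MIA, 2), (white, Mo, SF, 11), (white, Sam, ATL, 7), (white, Sam, BOS, 3), (white, Sam, MIA, 2), (white, Sam, SF, 11), (white, Yan, ATL, 7), (white, Yan, BOS, 3), (white, Yan, MIA, 2), (white, Yan, SF, 11)}
π[color, city, qty]: project onto (color, city, qty) (16 duplicate(s) eliminated) → {(green, DEN, 15), (green, MIA, 39), (green, SEA, 14), (white, ATL, 7), (white, BOS, 3), (white, MIA, 2), (white, SF, 11)}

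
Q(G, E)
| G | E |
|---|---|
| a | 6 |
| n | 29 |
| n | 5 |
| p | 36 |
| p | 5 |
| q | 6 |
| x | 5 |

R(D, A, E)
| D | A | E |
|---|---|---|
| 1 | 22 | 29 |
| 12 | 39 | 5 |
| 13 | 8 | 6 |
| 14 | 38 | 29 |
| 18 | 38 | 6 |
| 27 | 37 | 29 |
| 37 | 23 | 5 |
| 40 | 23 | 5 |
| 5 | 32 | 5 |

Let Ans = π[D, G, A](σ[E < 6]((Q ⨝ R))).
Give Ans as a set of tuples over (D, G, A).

{(12, n, 39), (12, p, 39), (12, x, 39), (37, n, 23), (37, p, 23), (37, x, 23), (40, n, 23), (40, p, 23), (40, x, 23), (5, n, 32), (5, p, 32), (5, x, 32)}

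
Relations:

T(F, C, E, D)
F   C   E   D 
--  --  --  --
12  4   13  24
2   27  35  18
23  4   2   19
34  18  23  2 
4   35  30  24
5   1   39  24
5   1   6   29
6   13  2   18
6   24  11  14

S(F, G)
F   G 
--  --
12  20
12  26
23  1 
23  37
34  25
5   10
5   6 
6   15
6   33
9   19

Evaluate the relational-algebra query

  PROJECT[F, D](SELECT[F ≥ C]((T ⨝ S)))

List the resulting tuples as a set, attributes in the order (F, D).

{(12, 24), (23, 19), (34, 2), (5, 24), (5, 29)}

T ⋈ S (natural join on F): {(12, 4, 13, 24, 20), (12, 4, 13, 24, 26), (23, 4, 2, 19, 1), (23, 4, 2, 19, 37), (34, 18, 23, 2, 25), (5, 1, 39, 24, 10), (5, 1, 39, 24, 6), (5, 1, 6, 29, 10), (5, 1, 6, 29, 6), (6, 13, 2, 18, 15), (6, 13, 2, 18, 33), (6, 24, 11, 14, 15), (6, 24, 11, 14, 33)}
Filtering on F ≥ C leaves {(12, 4, 13, 24, 20), (12, 4, 13, 24, 26), (23, 4, 2, 19, 1), (23, 4, 2, 19, 37), (34, 18, 23, 2, 25), (5, 1, 39, 24, 10), (5, 1, 39, 24, 6), (5, 1, 6, 29, 10), (5, 1, 6, 29, 6)}.
Keep only column(s) F, D (4 duplicate(s) eliminated): {(12, 24), (23, 19), (34, 2), (5, 24), (5, 29)}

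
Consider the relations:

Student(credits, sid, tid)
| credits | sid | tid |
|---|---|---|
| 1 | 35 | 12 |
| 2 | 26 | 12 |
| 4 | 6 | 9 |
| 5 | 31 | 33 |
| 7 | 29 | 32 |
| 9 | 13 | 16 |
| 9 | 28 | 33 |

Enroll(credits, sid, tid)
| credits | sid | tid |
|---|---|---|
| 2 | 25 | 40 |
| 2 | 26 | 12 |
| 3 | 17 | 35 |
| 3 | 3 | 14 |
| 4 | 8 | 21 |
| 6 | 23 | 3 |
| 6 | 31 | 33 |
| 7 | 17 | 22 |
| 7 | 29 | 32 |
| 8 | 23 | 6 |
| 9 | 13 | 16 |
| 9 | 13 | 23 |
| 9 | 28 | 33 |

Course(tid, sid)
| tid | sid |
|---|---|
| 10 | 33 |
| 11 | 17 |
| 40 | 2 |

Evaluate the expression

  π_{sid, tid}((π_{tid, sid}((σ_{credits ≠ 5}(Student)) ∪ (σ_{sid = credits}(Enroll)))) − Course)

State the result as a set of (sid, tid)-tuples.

σ[credits ≠ 5]: keep tuples satisfying credits ≠ 5 → {(1, 35, 12), (2, 26, 12), (4, 6, 9), (7, 29, 32), (9, 13, 16), (9, 28, 33)}
σ[sid = credits]: keep tuples satisfying sid = credits → {(3, 3, 14)}
Taking the union: {(1, 35, 12), (2, 26, 12), (3, 3, 14), (4, 6, 9), (7, 29, 32), (9, 13, 16), (9, 28, 33)}
Projecting to tid, sid: {(12, 26), (12, 35), (14, 3), (16, 13), (32, 29), (33, 28), (9, 6)}
Taking the difference: {(12, 26), (12, 35), (14, 3), (16, 13), (32, 29), (33, 28), (9, 6)}
Projecting to sid, tid: {(13, 16), (26, 12), (28, 33), (29, 32), (3, 14), (35, 12), (6, 9)}

{(13, 16), (26, 12), (28, 33), (29, 32), (3, 14), (35, 12), (6, 9)}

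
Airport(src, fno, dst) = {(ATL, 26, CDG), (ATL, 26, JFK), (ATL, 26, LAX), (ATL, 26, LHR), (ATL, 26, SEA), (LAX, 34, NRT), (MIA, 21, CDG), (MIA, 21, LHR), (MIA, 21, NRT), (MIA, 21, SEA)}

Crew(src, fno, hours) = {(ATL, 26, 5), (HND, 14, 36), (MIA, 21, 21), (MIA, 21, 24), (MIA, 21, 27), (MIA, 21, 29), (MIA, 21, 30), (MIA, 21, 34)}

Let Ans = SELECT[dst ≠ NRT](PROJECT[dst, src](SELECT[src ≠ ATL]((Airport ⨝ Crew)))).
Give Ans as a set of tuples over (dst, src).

{(CDG, MIA), (LHR, MIA), (SEA, MIA)}

Joining Airport and Crew on src, fno yields {(ATL, 26, CDG, 5), (ATL, 26, JFK, 5), (ATL, 26, LAX, 5), (ATL, 26, LHR, 5), (ATL, 26, SEA, 5), (MIA, 21, CDG, 21), (MIA, 21, CDG, 24), (MIA, 21, CDG, 27), (MIA, 21, CDG, 29), (MIA, 21, CDG, 30), (MIA, 21, CDG, 34), (MIA, 21, LHR, 21), (MIA, 21, LHR, 24), (MIA, 21, LHR, 27), (MIA, 21, LHR, 29), (MIA, 21, LHR, 30), (MIA, 21, LHR, 34), (MIA, 21, NRT, 21), (MIA, 21, NRT, 24), (MIA, 21, NRT, 27), (MIA, 21, NRT, 29), (MIA, 21, NRT, 30), (MIA, 21, NRT, 34), (MIA, 21, SEA, 21), (MIA, 21, SEA, 24), (MIA, 21, SEA, 27), (MIA, 21, SEA, 29), (MIA, 21, SEA, 30), (MIA, 21, SEA, 34)}.
σ[src ≠ ATL]: keep tuples satisfying src ≠ ATL → {(MIA, 21, CDG, 21), (MIA, 21, CDG, 24), (MIA, 21, CDG, 27), (MIA, 21, CDG, 29), (MIA, 21, CDG, 30), (MIA, 21, CDG, 34), (MIA, 21, LHR, 21), (MIA, 21, LHR, 24), (MIA, 21, LHR, 27), (MIA, 21, LHR, 29), (MIA, 21, LHR, 30), (MIA, 21, LHR, 34), (MIA, 21, NRT, 21), (MIA, 21, NRT, 24), (MIA, 21, NRT, 27), (MIA, 21, NRT, 29), (MIA, 21, NRT, 30), (MIA, 21, NRT, 34), (MIA, 21, SEA, 21), (MIA, 21, SEA, 24), (MIA, 21, SEA, 27), (MIA, 21, SEA, 29), (MIA, 21, SEA, 30), (MIA, 21, SEA, 34)}
π_{dst, src} gives {(CDG, MIA), (LHR, MIA), (NRT, MIA), (SEA, MIA)} (20 duplicate(s) eliminated).
σ[dst ≠ NRT]: keep tuples satisfying dst ≠ NRT → {(CDG, MIA), (LHR, MIA), (SEA, MIA)}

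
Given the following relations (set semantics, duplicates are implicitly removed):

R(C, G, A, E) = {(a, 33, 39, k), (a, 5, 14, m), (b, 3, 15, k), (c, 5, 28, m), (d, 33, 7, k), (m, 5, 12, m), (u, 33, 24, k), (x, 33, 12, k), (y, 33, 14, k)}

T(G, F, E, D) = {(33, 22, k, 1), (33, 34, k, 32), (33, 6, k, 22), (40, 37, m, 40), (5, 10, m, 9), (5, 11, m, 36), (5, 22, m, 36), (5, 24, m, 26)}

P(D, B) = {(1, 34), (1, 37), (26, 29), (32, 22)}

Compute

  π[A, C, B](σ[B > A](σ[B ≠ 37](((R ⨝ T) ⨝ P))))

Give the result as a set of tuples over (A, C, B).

{(12, m, 29), (12, x, 22), (12, x, 34), (14, a, 29), (14, y, 22), (14, y, 34), (24, u, 34), (28, c, 29), (7, d, 22), (7, d, 34)}

Joining R and T on G, E yields {(a, 33, 39, k, 22, 1), (a, 33, 39, k, 34, 32), (a, 33, 39, k, 6, 22), (a, 5, 14, m, 10, 9), (a, 5, 14, m, 11, 36), (a, 5, 14, m, 22, 36), (a, 5, 14, m, 24, 26), (c, 5, 28, m, 10, 9), (c, 5, 28, m, 11, 36), (c, 5, 28, m, 22, 36), (c, 5, 28, m, 24, 26), (d, 33, 7, k, 22, 1), (d, 33, 7, k, 34, 32), (d, 33, 7, k, 6, 22), (m, 5, 12, m, 10, 9), (m, 5, 12, m, 11, 36), (m, 5, 12, m, 22, 36), (m, 5, 12, m, 24, 26), (u, 33, 24, k, 22, 1), (u, 33, 24, k, 34, 32), (u, 33, 24, k, 6, 22), (x, 33, 12, k, 22, 1), (x, 33, 12, k, 34, 32), (x, 33, 12, k, 6, 22), (y, 33, 14, k, 22, 1), (y, 33, 14, k, 34, 32), (y, 33, 14, k, 6, 22)}.
Joining (R ⨝ T) and P on D yields {(a, 33, 39, k, 22, 1, 34), (a, 33, 39, k, 22, 1, 37), (a, 33, 39, k, 34, 32, 22), (a, 5, 14, m, 24, 26, 29), (c, 5, 28, m, 24, 26, 29), (d, 33, 7, k, 22, 1, 34), (d, 33, 7, k, 22, 1, 37), (d, 33, 7, k, 34, 32, 22), (m, 5, 12, m, 24, 26, 29), (u, 33, 24, k, 22, 1, 34), (u, 33, 24, k, 22, 1, 37), (u, 33, 24, k, 34, 32, 22), (x, 33, 12, k, 22, 1, 34), (x, 33, 12, k, 22, 1, 37), (x, 33, 12, k, 34, 32, 22), (y, 33, 14, k, 22, 1, 34), (y, 33, 14, k, 22, 1, 37), (y, 33, 14, k, 34, 32, 22)}.
σ[B ≠ 37]: keep tuples satisfying B ≠ 37 → {(a, 33, 39, k, 22, 1, 34), (a, 33, 39, k, 34, 32, 22), (a, 5, 14, m, 24, 26, 29), (c, 5, 28, m, 24, 26, 29), (d, 33, 7, k, 22, 1, 34), (d, 33, 7, k, 34, 32, 22), (m, 5, 12, m, 24, 26, 29), (u, 33, 24, k, 22, 1, 34), (u, 33, 24, k, 34, 32, 22), (x, 33, 12, k, 22, 1, 34), (x, 33, 12, k, 34, 32, 22), (y, 33, 14, k, 22, 1, 34), (y, 33, 14, k, 34, 32, 22)}
σ[B > A]: keep tuples satisfying B > A → {(a, 5, 14, m, 24, 26, 29), (c, 5, 28, m, 24, 26, 29), (d, 33, 7, k, 22, 1, 34), (d, 33, 7, k, 34, 32, 22), (m, 5, 12, m, 24, 26, 29), (u, 33, 24, k, 22, 1, 34), (x, 33, 12, k, 22, 1, 34), (x, 33, 12, k, 34, 32, 22), (y, 33, 14, k, 22, 1, 34), (y, 33, 14, k, 34, 32, 22)}
π_{A, C, B} gives {(12, m, 29), (12, x, 22), (12, x, 34), (14, a, 29), (14, y, 22), (14, y, 34), (24, u, 34), (28, c, 29), (7, d, 22), (7, d, 34)}.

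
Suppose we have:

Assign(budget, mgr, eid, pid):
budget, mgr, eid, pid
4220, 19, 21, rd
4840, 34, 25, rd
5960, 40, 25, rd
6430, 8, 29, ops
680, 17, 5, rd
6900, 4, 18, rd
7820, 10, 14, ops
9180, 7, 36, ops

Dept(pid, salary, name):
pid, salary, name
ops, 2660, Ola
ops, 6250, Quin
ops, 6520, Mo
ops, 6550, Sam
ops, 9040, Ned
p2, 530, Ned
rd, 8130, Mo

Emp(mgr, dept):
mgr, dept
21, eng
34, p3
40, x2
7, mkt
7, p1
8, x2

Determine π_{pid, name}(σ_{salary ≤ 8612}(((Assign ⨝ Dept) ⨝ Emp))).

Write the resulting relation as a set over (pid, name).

{(ops, Mo), (ops, Ola), (ops, Quin), (ops, Sam), (rd, Mo)}

Assign ⋈ Dept (natural join on pid): {(4220, 19, 21, rd, 8130, Mo), (4840, 34, 25, rd, 8130, Mo), (5960, 40, 25, rd, 8130, Mo), (6430, 8, 29, ops, 2660, Ola), (6430, 8, 29, ops, 6250, Quin), (6430, 8, 29, ops, 6520, Mo), (6430, 8, 29, ops, 6550, Sam), (6430, 8, 29, ops, 9040, Ned), (680, 17, 5, rd, 8130, Mo), (6900, 4, 18, rd, 8130, Mo), (7820, 10, 14, ops, 2660, Ola), (7820, 10, 14, ops, 6250, Quin), (7820, 10, 14, ops, 6520, Mo), (7820, 10, 14, ops, 6550, Sam), (7820, 10, 14, ops, 9040, Ned), (9180, 7, 36, ops, 2660, Ola), (9180, 7, 36, ops, 6250, Quin), (9180, 7, 36, ops, 6520, Mo), (9180, 7, 36, ops, 6550, Sam), (9180, 7, 36, ops, 9040, Ned)}
(Assign ⨝ Dept) ⋈ Emp (natural join on mgr): {(4840, 34, 25, rd, 8130, Mo, p3), (5960, 40, 25, rd, 8130, Mo, x2), (6430, 8, 29, ops, 2660, Ola, x2), (6430, 8, 29, ops, 6250, Quin, x2), (6430, 8, 29, ops, 6520, Mo, x2), (6430, 8, 29, ops, 6550, Sam, x2), (6430, 8, 29, ops, 9040, Ned, x2), (9180, 7, 36, ops, 2660, Ola, mkt), (9180, 7, 36, ops, 2660, Ola, p1), (9180, 7, 36, ops, 6250, Quin, mkt), (9180, 7, 36, ops, 6250, Quin, p1), (9180, 7, 36, ops, 6520, Mo, mkt), (9180, 7, 36, ops, 6520, Mo, p1), (9180, 7, 36, ops, 6550, Sam, mkt), (9180, 7, 36, ops, 6550, Sam, p1), (9180, 7, 36, ops, 9040, Ned, mkt), (9180, 7, 36, ops, 9040, Ned, p1)}
Apply σ_{salary ≤ 8612}; surviving tuples: {(4840, 34, 25, rd, 8130, Mo, p3), (5960, 40, 25, rd, 8130, Mo, x2), (6430, 8, 29, ops, 2660, Ola, x2), (6430, 8, 29, ops, 6250, Quin, x2), (6430, 8, 29, ops, 6520, Mo, x2), (6430, 8, 29, ops, 6550, Sam, x2), (9180, 7, 36, ops, 2660, Ola, mkt), (9180, 7, 36, ops, 2660, Ola, p1), (9180, 7, 36, ops, 6250, Quin, mkt), (9180, 7, 36, ops, 6250, Quin, p1), (9180, 7, 36, ops, 6520, Mo, mkt), (9180, 7, 36, ops, 6520, Mo, p1), (9180, 7, 36, ops, 6550, Sam, mkt), (9180, 7, 36, ops, 6550, Sam, p1)}
Keep only column(s) pid, name (9 duplicate(s) eliminated): {(ops, Mo), (ops, Ola), (ops, Quin), (ops, Sam), (rd, Mo)}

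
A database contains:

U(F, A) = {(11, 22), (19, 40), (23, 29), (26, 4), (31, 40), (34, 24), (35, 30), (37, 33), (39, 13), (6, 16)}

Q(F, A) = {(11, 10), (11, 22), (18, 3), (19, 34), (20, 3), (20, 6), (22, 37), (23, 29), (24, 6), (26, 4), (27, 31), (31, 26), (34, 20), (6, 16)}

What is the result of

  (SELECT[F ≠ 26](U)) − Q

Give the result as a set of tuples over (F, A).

σ[F ≠ 26]: keep tuples satisfying F ≠ 26 → {(11, 22), (19, 40), (23, 29), (31, 40), (34, 24), (35, 30), (37, 33), (39, 13), (6, 16)}
Difference: {(11, 22), (19, 40), (23, 29), (31, 40), (34, 24), (35, 30), (37, 33), (39, 13), (6, 16)} with {(11, 10), (11, 22), (18, 3), (19, 34), (20, 3), (20, 6), (22, 37), (23, 29), (24, 6), (26, 4), (27, 31), (31, 26), (34, 20), (6, 16)} → {(19, 40), (31, 40), (34, 24), (35, 30), (37, 33), (39, 13)}

{(19, 40), (31, 40), (34, 24), (35, 30), (37, 33), (39, 13)}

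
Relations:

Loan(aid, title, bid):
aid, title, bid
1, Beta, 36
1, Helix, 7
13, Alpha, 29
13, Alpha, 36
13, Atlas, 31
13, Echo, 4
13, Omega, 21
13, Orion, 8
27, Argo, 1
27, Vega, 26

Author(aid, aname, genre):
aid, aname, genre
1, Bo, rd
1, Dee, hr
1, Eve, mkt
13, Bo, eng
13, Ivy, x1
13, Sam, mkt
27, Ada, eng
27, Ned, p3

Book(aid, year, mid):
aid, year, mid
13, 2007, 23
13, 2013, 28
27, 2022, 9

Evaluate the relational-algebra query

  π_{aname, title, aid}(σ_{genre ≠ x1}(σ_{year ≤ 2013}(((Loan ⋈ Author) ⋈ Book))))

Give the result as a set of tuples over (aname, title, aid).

{(Bo, Alpha, 13), (Bo, Atlas, 13), (Bo, Echo, 13), (Bo, Omega, 13), (Bo, Orion, 13), (Sam, Alpha, 13), (Sam, Atlas, 13), (Sam, Echo, 13), (Sam, Omega, 13), (Sam, Orion, 13)}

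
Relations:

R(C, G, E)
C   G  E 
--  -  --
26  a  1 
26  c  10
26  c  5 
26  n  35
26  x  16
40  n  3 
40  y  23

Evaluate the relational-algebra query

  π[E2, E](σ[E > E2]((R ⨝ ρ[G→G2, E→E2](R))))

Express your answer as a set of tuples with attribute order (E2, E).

{(1, 10), (1, 16), (1, 35), (1, 5), (10, 16), (10, 35), (16, 35), (3, 23), (5, 10), (5, 16), (5, 35)}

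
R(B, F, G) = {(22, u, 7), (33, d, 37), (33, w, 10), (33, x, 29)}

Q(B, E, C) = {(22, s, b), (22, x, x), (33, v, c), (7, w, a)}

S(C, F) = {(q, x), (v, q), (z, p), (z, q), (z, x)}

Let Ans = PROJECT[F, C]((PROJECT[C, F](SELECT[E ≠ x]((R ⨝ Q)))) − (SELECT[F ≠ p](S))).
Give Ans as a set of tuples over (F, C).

{(d, c), (u, b), (w, c), (x, c)}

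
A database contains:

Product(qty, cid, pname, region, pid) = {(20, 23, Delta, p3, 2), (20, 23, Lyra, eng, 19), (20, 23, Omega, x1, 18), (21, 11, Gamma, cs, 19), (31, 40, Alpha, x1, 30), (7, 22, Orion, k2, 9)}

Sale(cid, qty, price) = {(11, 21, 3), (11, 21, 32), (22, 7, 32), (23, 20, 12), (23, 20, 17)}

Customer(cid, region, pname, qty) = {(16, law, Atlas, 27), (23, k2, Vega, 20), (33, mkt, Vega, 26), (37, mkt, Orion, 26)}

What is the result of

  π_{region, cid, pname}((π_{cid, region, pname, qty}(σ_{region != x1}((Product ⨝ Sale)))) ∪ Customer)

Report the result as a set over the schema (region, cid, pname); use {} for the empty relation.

{(cs, 11, Gamma), (eng, 23, Lyra), (k2, 22, Orion), (k2, 23, Vega), (law, 16, Atlas), (mkt, 33, Vega), (mkt, 37, Orion), (p3, 23, Delta)}

Joining Product and Sale on qty, cid yields {(20, 23, Delta, p3, 2, 12), (20, 23, Delta, p3, 2, 17), (20, 23, Lyra, eng, 19, 12), (20, 23, Lyra, eng, 19, 17), (20, 23, Omega, x1, 18, 12), (20, 23, Omega, x1, 18, 17), (21, 11, Gamma, cs, 19, 3), (21, 11, Gamma, cs, 19, 32), (7, 22, Orion, k2, 9, 32)}.
σ[region != x1]: keep tuples satisfying region != x1 → {(20, 23, Delta, p3, 2, 12), (20, 23, Delta, p3, 2, 17), (20, 23, Lyra, eng, 19, 12), (20, 23, Lyra, eng, 19, 17), (21, 11, Gamma, cs, 19, 3), (21, 11, Gamma, cs, 19, 32), (7, 22, Orion, k2, 9, 32)}
π[cid, region, pname, qty]: project onto (cid, region, pname, qty) (3 duplicate(s) eliminated) → {(11, cs, Gamma, 21), (22, k2, Orion, 7), (23, eng, Lyra, 20), (23, p3, Delta, 20)}
Union: {(11, cs, Gamma, 21), (22, k2, Orion, 7), (23, eng, Lyra, 20), (23, p3, Delta, 20)} with {(16, law, Atlas, 27), (23, k2, Vega, 20), (33, mkt, Vega, 26), (37, mkt, Orion, 26)} → {(11, cs, Gamma, 21), (16, law, Atlas, 27), (22, k2, Orion, 7), (23, eng, Lyra, 20), (23, k2, Vega, 20), (23, p3, Delta, 20), (33, mkt, Vega, 26), (37, mkt, Orion, 26)}
π[region, cid, pname]: project onto (region, cid, pname) → {(cs, 11, Gamma), (eng, 23, Lyra), (k2, 22, Orion), (k2, 23, Vega), (law, 16, Atlas), (mkt, 33, Vega), (mkt, 37, Orion), (p3, 23, Delta)}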